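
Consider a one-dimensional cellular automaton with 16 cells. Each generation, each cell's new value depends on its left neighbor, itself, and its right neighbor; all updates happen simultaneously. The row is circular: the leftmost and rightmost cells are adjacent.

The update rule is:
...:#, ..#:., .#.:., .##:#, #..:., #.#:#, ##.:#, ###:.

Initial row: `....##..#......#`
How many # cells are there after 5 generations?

8

.##.##....####..
.#####.##.#..#.#
##...#####....#.
##.#.#...#.##..#
.##.#..#..###..#
count of #: 8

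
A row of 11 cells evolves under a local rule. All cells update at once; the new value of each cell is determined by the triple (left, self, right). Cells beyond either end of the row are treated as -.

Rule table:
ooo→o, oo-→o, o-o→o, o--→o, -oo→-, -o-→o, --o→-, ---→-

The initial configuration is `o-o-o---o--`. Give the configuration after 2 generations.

oooooo--oo-
-oooooo--oo

-oooooo--oo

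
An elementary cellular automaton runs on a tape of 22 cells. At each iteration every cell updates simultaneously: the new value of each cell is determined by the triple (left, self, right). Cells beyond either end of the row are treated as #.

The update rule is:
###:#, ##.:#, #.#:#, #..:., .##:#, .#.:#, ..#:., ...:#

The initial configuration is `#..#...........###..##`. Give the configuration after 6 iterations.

iteration 1: #..#.#########.###..##
iteration 2: #..###############..##
iteration 3: #..###############..##  (fixed point — unchanged through iteration 6)

#..###############..##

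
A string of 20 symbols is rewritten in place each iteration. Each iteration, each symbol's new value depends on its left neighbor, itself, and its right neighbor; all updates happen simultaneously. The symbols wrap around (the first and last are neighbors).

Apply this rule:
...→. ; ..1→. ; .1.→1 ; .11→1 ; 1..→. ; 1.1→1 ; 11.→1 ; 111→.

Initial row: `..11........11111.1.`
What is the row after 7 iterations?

..11........1...111.

..11........1...111.
..11........1...1.1.
..11........1...111.  (repeats iteration 1; period 2)
iteration 7: ..11........1...111.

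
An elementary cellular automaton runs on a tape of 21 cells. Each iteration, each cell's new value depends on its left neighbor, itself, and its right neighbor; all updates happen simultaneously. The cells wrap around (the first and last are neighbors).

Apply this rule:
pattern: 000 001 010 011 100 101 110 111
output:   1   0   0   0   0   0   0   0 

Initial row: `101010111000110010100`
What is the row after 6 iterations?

111111111000111111111

000000000010000000000
111111111000111111111
000000000010000000000  (repeats iteration 1; period 2)
iteration 6: 111111111000111111111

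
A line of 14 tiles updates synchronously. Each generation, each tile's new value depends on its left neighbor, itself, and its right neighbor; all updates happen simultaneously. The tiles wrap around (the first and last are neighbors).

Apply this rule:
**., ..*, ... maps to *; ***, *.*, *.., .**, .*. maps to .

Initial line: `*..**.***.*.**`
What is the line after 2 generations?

......**..****

*.*.*...*.....
......**..****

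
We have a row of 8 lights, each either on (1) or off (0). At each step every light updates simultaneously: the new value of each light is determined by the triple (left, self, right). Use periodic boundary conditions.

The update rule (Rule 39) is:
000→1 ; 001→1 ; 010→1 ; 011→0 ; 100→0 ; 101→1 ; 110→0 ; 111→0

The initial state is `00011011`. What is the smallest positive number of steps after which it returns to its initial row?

01100100
10001101
00110010
11000110
00011001
01100011
10001100
10110001
01000110
11011000
00100011
01101100
10010001
00110110
11001000
00011011

16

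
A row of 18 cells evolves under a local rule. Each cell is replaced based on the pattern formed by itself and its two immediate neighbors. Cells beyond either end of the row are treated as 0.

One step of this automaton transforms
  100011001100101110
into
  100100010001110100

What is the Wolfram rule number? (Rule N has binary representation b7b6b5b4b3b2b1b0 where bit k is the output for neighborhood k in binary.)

position 15: 111 → 1  (bit 7 = 1)
position 5: 110 → 0  (bit 6 = 0)
position 13: 101 → 1  (bit 5 = 1)
position 1: 100 → 0  (bit 4 = 0)
position 4: 011 → 0  (bit 3 = 0)
position 0: 010 → 1  (bit 2 = 1)
position 3: 001 → 1  (bit 1 = 1)
position 2: 000 → 0  (bit 0 = 0)
bits b7..b0 = 10100110 = 166

166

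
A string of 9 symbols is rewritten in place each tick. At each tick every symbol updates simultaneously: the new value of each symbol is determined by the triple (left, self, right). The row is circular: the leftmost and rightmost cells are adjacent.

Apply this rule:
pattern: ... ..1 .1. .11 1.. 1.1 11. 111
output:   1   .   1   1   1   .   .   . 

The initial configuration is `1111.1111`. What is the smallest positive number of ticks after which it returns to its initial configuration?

tick 1: .....1...
tick 2: 1111.1111

2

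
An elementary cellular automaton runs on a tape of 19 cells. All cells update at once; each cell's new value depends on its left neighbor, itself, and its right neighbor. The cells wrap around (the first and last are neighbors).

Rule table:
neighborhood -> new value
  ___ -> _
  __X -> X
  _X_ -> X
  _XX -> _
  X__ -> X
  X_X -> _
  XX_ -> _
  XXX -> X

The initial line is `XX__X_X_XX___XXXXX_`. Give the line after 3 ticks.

XX_XXX______XXXX_XX

__XXX_X___X_X_XXX__
_X_X__XX_XX_X__X_X_
XX_XXX______XXXX_XX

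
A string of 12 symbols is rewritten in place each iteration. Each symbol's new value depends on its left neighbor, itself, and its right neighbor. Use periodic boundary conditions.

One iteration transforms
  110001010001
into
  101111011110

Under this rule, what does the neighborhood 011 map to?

At position 11 the neighborhood is 011; the next row has 0 there.

0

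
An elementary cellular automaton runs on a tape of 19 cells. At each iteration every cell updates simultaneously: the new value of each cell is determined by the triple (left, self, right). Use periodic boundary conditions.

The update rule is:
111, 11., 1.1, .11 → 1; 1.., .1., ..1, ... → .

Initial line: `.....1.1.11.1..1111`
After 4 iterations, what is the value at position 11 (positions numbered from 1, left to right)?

......1.1111...1111
.......11111...1111
.......11111...1111  (fixed point — unchanged through iteration 4)
position 11 holds 1

1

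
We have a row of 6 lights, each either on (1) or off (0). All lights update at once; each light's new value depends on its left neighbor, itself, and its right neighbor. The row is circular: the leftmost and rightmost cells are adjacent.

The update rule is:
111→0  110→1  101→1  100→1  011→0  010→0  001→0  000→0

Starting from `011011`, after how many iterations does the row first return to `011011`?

iteration 1: 101101
iteration 2: 110110
iteration 3: 011011

3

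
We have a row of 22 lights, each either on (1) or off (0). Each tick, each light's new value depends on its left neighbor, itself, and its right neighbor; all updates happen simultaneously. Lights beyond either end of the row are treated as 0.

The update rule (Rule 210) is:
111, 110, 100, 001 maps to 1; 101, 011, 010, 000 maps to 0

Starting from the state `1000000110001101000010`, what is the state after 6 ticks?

0100001011010100100101
1010010001000011011000
0001101010100101001100
0010100000011000110110
0100010000101101010011
1010101001000100001101

1010101001000100001101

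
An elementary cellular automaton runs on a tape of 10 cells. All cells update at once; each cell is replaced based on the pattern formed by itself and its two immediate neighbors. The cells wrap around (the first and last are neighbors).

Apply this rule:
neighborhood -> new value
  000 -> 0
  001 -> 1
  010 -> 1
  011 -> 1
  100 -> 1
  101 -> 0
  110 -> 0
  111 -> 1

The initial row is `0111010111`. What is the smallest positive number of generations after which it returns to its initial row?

generation 1: 0110010110
generation 2: 1101110101
generation 3: 1001100101
generation 4: 0111011101
generation 5: 0110011001
generation 6: 0101110111
generation 7: 0101100110
generation 8: 1101011101
generation 9: 1001011001
generation 10: 0111010111

10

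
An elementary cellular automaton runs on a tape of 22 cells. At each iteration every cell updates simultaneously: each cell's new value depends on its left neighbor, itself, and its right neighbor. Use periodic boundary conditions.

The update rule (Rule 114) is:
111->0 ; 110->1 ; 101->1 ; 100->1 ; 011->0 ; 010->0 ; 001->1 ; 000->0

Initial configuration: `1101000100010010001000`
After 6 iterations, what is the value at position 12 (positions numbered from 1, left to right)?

1

0110101010101101010101
1011010101010110101010
0101101010101011010101
1010110101010101101010
0101011010101010110101
1010101101010101011010
position 12 holds 1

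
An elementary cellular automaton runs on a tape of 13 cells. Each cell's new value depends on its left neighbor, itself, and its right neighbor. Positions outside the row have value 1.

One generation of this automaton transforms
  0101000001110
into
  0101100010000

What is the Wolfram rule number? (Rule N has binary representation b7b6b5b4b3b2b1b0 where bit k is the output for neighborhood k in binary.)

22

position 10: 111 → 0  (bit 7 = 0)
position 11: 110 → 0  (bit 6 = 0)
position 0: 101 → 0  (bit 5 = 0)
position 4: 100 → 1  (bit 4 = 1)
position 9: 011 → 0  (bit 3 = 0)
position 1: 010 → 1  (bit 2 = 1)
position 8: 001 → 1  (bit 1 = 1)
position 5: 000 → 0  (bit 0 = 0)
bits b7..b0 = 00010110 = 22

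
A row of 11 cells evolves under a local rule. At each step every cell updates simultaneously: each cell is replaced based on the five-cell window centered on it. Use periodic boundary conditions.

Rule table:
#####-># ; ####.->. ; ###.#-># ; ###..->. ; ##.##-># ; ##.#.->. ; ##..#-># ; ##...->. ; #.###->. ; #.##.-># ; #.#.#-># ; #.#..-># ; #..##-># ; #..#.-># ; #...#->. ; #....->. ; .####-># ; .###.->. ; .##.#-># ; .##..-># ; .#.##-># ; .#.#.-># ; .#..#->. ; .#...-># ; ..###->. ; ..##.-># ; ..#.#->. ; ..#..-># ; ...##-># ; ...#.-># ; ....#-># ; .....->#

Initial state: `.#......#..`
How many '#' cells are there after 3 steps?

###.######.
..##.###.##
#####..####
count of #: 9

9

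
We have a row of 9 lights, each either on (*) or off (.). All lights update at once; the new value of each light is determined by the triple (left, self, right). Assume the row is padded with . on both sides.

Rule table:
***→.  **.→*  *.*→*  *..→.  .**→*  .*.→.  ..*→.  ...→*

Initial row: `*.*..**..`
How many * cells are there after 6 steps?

step 1: .*...**.*
step 2: ...*.***.
step 3: **..**.*.
step 4: **..***..
step 5: **..*.*.*
step 6: **...*.*.
count of *: 4

4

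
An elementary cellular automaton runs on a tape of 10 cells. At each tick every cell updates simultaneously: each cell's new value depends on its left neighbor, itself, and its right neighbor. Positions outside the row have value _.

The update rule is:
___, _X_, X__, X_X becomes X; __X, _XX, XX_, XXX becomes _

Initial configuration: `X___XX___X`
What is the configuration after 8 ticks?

XXX___XX_X
___XX___XX
XX___XX___
__XX___XXX
X___XX____
XXX___XXXX
___XX_____
XX___XXXXX

XX___XXXXX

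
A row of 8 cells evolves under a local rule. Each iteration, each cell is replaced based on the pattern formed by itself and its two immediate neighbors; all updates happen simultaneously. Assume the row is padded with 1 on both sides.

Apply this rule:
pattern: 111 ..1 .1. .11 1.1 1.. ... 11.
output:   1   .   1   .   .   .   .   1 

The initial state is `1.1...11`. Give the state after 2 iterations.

iteration 1: 1.1....1
iteration 2: 1.1.....

1.1.....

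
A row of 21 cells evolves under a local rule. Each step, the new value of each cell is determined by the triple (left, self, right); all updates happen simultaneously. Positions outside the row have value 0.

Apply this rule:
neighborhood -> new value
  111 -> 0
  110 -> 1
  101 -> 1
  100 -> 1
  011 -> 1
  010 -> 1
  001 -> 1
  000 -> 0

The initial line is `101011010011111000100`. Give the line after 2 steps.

100000000011011111011

111111111110001101110
100000000011011111011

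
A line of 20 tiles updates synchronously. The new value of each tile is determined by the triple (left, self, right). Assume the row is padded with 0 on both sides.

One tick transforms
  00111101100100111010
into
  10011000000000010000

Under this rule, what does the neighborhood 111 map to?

1

At position 3 the neighborhood is 111; the next row has 1 there.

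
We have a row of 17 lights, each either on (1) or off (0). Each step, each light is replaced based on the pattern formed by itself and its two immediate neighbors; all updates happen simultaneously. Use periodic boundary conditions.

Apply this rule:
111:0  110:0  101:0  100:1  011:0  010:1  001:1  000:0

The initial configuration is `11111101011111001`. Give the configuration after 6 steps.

00001000000111001

step 1: 00000001000000110
step 2: 00000011100001001
step 3: 10000100010011111
step 4: 01001110111100000
step 5: 11110000000010000
step 6: 00001000000111001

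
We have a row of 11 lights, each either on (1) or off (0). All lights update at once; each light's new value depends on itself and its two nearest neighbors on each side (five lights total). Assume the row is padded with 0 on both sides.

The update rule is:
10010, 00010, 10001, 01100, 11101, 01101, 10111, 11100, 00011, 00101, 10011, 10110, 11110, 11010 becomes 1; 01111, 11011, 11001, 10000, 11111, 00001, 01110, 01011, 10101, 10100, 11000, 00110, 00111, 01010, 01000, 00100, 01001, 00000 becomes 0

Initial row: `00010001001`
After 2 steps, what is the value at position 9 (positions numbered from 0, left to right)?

0

00100110010
01001010100
position 9 holds 0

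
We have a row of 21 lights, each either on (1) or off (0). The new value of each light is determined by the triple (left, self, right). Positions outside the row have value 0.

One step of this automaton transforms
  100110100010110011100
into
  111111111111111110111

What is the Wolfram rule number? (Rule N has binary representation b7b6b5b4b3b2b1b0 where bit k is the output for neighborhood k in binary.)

127

position 17: 111 → 0  (bit 7 = 0)
position 4: 110 → 1  (bit 6 = 1)
position 5: 101 → 1  (bit 5 = 1)
position 1: 100 → 1  (bit 4 = 1)
position 3: 011 → 1  (bit 3 = 1)
position 0: 010 → 1  (bit 2 = 1)
position 2: 001 → 1  (bit 1 = 1)
position 8: 000 → 1  (bit 0 = 1)
bits b7..b0 = 01111111 = 127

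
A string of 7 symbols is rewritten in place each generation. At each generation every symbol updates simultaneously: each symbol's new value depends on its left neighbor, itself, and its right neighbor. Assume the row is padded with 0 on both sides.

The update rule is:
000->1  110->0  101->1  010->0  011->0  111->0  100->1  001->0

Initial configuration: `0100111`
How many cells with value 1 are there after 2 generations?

0010000
1001111
count of 1: 5

5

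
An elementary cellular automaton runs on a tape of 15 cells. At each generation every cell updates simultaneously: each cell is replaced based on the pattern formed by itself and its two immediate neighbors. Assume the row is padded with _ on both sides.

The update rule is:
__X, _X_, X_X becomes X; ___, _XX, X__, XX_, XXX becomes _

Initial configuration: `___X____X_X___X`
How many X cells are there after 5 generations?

4

__XX___XXXX__XX
_X____X_____X__
XX___XX____XX__
____X_____X____
___XX____XX____
count of X: 4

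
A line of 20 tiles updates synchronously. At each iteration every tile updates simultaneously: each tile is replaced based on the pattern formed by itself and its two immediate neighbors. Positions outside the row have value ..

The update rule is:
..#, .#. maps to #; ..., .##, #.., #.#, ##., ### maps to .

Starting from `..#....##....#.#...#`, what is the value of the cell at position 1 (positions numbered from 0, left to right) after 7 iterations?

.##...#.....##.#..##
#....##....#...#.#..
#...#.....##..##.#..
#..##....#...#...#..
#.#.....##..##..##..
#.#....#...#...#....
#.#...##..##..##....
position 1 holds .

.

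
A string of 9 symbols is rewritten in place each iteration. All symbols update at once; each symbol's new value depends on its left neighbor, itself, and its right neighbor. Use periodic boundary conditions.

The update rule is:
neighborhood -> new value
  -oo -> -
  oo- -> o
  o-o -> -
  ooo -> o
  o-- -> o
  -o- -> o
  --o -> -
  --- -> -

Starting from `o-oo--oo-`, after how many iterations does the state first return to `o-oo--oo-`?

18

iteration 1: o--oo--o-
iteration 2: oo--oo-o-
iteration 3: -oo--o-o-
iteration 4: --oo-o-oo
iteration 5: o--o-o--o
iteration 6: oo-o-oo--
iteration 7: -o-o--oo-
iteration 8: -o-oo--oo
iteration 9: -o--oo--o
iteration 10: -oo--oo-o
iteration 11: --oo--o-o
iteration 12: o--oo-o-o
iteration 13: oo--o-o--
iteration 14: -oo-o-oo-
iteration 15: --o-o--oo
iteration 16: o-o-oo--o
iteration 17: o-o--oo--
iteration 18: o-oo--oo-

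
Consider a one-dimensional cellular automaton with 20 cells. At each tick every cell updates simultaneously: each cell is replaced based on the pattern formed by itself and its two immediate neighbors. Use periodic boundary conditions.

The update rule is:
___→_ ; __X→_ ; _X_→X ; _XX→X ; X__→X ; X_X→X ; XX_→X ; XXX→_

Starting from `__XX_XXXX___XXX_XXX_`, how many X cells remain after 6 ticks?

16

__XXXX__XX__X_XXX_XX
X_X__XX_XXX_XXX_XXXX
XXXX_XXXX_XXX_XXX___
X__XXX__XXX_XXX_XX__
XX_X_XX_X_XXX_XXXXX_
XXXXXXXXXXX_XXX___XX
count of X: 16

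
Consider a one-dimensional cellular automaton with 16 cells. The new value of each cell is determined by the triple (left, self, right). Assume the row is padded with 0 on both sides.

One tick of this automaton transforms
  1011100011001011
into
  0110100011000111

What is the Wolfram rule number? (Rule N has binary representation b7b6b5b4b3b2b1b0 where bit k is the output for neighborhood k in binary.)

104

position 3: 111 → 0  (bit 7 = 0)
position 4: 110 → 1  (bit 6 = 1)
position 1: 101 → 1  (bit 5 = 1)
position 5: 100 → 0  (bit 4 = 0)
position 2: 011 → 1  (bit 3 = 1)
position 0: 010 → 0  (bit 2 = 0)
position 7: 001 → 0  (bit 1 = 0)
position 6: 000 → 0  (bit 0 = 0)
bits b7..b0 = 01101000 = 104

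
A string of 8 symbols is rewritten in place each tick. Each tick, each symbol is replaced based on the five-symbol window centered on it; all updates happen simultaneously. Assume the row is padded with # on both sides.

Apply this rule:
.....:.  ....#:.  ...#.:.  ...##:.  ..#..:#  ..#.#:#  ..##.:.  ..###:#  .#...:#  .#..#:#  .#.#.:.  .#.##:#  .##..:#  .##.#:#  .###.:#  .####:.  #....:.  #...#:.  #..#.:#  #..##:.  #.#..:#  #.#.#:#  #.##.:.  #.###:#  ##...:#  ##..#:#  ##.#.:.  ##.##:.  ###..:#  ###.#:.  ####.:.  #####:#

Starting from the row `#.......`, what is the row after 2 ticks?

tick 1: ##......
tick 2: .##.....

.##.....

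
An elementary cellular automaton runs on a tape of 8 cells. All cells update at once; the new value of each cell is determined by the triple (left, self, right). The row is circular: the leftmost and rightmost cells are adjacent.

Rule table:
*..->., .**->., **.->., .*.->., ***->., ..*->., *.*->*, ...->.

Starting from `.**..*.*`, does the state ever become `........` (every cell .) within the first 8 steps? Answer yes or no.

*.....*.
.......*
........
all cells are . at step 3

yes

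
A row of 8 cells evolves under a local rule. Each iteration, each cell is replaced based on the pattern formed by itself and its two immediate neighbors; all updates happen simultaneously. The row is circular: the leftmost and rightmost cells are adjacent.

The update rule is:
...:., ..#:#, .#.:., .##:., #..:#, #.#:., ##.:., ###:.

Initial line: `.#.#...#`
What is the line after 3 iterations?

#.#.#.#.

....#.#.
...#...#
#.#.#.#.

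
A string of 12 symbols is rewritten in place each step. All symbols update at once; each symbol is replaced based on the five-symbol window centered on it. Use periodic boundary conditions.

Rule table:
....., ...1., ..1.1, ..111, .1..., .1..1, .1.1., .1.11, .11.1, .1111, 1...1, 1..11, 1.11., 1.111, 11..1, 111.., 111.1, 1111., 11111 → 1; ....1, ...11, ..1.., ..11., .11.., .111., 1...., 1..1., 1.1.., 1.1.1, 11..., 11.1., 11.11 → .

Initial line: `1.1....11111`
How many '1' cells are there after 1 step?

7

step 1: 1..1...11111
count of 1: 7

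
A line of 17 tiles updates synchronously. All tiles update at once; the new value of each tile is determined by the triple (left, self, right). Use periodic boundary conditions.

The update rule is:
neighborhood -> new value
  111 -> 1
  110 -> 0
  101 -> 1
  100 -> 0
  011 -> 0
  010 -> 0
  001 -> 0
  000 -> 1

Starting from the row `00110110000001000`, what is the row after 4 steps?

11100011111111111

step 1: 10001000111100011
step 2: 00100010011001001
step 3: 00001000000000000
step 4: 11100011111111111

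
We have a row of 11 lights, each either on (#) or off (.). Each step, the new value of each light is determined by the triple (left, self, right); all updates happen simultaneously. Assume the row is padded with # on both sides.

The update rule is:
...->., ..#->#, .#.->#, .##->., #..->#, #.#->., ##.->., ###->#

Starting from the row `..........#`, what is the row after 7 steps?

step 1: #........#.
step 2: .#......##.
step 3: .##....#...
step 4: ...#..###.#
step 5: #.####.#...
step 6: ...##..##.#
step 7: #.#..##....

#.#..##....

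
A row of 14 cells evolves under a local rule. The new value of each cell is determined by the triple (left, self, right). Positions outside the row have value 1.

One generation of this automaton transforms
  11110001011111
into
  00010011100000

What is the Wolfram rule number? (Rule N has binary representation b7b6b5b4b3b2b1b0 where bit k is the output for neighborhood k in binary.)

102

position 0: 111 → 0  (bit 7 = 0)
position 3: 110 → 1  (bit 6 = 1)
position 8: 101 → 1  (bit 5 = 1)
position 4: 100 → 0  (bit 4 = 0)
position 9: 011 → 0  (bit 3 = 0)
position 7: 010 → 1  (bit 2 = 1)
position 6: 001 → 1  (bit 1 = 1)
position 5: 000 → 0  (bit 0 = 0)
bits b7..b0 = 01100110 = 102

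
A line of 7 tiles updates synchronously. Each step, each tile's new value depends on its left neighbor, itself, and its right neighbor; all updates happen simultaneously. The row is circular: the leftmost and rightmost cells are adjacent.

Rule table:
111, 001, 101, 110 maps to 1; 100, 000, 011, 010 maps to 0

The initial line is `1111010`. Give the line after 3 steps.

0101111

0111101
1011110
0101111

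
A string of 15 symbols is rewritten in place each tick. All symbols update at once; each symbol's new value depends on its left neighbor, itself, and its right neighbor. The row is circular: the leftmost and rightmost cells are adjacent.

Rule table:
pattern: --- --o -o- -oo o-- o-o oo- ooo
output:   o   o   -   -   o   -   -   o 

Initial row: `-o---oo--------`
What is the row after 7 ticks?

o-ooo--oooooooo
---o-oo-ooooooo
ooo------ooooo-
-o-oooooo-ooo--
o---oooo---o-oo
-ooo-oo-ooo---o
--o------o-ooo-

--o------o-ooo-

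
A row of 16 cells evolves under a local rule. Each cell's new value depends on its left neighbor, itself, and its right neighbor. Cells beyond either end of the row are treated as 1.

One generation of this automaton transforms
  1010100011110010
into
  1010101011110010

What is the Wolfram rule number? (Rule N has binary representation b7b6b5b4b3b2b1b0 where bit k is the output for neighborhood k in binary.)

205

position 9: 111 → 1  (bit 7 = 1)
position 0: 110 → 1  (bit 6 = 1)
position 1: 101 → 0  (bit 5 = 0)
position 5: 100 → 0  (bit 4 = 0)
position 8: 011 → 1  (bit 3 = 1)
position 2: 010 → 1  (bit 2 = 1)
position 7: 001 → 0  (bit 1 = 0)
position 6: 000 → 1  (bit 0 = 1)
bits b7..b0 = 11001101 = 205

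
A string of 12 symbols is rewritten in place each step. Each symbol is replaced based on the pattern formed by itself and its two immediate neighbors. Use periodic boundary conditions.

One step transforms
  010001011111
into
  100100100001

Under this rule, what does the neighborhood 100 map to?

0

At position 2 the neighborhood is 100; the next row has 0 there.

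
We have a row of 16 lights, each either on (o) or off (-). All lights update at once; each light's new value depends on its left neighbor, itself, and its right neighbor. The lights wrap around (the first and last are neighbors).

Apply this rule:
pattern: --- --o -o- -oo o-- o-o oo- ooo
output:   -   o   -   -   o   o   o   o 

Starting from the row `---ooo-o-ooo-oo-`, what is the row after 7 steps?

ooo-ooo-o-ooo-o-

--o-ooo-o-ooo-oo
oo-o-ooo-o-ooo-o
ooo-o-ooo-o-ooo-
-ooo-o-ooo-o-ooo
o-ooo-o-ooo-o-oo
oo-ooo-o-ooo-o-o
ooo-ooo-o-ooo-o-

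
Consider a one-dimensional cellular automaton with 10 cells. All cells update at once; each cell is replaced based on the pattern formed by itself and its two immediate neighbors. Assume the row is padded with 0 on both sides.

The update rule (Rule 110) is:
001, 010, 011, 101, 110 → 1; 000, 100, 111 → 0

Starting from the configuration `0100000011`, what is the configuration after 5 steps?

1100000111
1100001101
1100011111
1100110001
1101110011

1101110011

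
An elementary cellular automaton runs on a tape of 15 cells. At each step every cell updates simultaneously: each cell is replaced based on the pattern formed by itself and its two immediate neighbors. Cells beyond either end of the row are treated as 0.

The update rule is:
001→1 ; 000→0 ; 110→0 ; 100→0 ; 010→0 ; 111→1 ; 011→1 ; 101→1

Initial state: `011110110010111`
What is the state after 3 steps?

111101100101110
111011001011100
110110010111000

110110010111000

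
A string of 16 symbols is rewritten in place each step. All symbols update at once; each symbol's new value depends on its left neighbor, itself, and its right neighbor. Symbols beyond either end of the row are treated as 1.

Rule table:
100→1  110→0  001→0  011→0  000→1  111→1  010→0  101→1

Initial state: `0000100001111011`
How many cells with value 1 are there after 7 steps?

1110011100110101
1101001010001010
1010100101100101
0101010010010010
1010101001001001
0101010100100100
1010101010010010
count of 1: 7

7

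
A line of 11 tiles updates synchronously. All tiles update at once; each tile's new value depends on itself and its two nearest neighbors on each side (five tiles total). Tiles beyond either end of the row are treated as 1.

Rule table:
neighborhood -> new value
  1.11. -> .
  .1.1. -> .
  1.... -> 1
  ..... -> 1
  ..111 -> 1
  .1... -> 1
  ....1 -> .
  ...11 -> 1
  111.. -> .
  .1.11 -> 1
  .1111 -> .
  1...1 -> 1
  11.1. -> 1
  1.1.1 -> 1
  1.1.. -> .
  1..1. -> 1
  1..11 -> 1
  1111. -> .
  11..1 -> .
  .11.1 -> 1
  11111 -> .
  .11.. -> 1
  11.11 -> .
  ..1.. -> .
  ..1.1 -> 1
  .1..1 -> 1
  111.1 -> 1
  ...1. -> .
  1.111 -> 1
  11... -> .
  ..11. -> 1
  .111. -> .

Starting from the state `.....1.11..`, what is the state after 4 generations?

.1....111.1

.11..11.1.1
..1.1111111
.1111......
.1....111.1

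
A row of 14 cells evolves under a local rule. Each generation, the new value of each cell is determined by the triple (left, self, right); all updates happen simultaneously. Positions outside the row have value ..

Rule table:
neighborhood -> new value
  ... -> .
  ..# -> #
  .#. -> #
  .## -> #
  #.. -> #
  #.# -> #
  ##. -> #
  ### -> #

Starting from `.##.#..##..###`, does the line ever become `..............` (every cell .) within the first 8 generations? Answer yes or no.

no

generation 1: ##############
generation 2: ##############  (fixed point — unchanged through generation 8)
generation 8 is ##############, still not uniform .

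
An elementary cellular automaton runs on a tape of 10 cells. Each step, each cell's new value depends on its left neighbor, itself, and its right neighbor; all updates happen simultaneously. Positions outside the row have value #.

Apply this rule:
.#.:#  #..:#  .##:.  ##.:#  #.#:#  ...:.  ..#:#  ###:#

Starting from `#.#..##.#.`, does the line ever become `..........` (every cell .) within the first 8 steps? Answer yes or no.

no

step 1: #####.####
step 2: ######.###
step 3: #######.##
step 4: ########.#
step 5: #########.
step 6: ##########
step 7: ##########  (fixed point — unchanged through step 8)
step 8 is ##########, still not uniform .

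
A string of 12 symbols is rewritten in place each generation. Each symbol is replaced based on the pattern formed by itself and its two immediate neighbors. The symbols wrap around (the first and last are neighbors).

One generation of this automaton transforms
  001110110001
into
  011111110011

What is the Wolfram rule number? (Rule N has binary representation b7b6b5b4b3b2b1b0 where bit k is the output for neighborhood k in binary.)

238

position 3: 111 → 1  (bit 7 = 1)
position 4: 110 → 1  (bit 6 = 1)
position 5: 101 → 1  (bit 5 = 1)
position 0: 100 → 0  (bit 4 = 0)
position 2: 011 → 1  (bit 3 = 1)
position 11: 010 → 1  (bit 2 = 1)
position 1: 001 → 1  (bit 1 = 1)
position 9: 000 → 0  (bit 0 = 0)
bits b7..b0 = 11101110 = 238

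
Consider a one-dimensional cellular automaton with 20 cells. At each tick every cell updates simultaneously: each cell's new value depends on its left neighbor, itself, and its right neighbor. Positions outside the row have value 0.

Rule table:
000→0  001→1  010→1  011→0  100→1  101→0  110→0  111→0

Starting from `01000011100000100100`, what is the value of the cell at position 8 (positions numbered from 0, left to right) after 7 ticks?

11100100010001111110
00011110111010000001
00100000000011000011
01110000000100100100
10001000001111111110
11011100010000000001
00000010111000000011
position 8 holds 1

1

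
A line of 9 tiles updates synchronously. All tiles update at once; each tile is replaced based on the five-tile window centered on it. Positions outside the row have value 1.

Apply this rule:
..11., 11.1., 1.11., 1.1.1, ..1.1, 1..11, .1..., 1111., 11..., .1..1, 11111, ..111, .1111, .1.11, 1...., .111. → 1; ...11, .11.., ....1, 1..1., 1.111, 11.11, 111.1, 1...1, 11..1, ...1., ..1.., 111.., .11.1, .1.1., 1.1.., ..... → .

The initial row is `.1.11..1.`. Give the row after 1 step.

1111...11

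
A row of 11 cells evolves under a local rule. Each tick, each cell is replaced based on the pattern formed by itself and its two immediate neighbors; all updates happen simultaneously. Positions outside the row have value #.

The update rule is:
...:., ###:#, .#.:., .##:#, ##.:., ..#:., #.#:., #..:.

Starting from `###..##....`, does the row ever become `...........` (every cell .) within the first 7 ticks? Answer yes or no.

yes

tick 1: ##...#.....
tick 2: #..........
tick 3: ...........
all cells are . at tick 3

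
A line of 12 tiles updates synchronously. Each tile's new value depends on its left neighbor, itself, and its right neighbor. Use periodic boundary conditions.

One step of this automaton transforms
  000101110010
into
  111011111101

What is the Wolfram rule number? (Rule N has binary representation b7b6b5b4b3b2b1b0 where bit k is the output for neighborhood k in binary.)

position 6: 111 → 1  (bit 7 = 1)
position 7: 110 → 1  (bit 6 = 1)
position 4: 101 → 1  (bit 5 = 1)
position 8: 100 → 1  (bit 4 = 1)
position 5: 011 → 1  (bit 3 = 1)
position 3: 010 → 0  (bit 2 = 0)
position 2: 001 → 1  (bit 1 = 1)
position 0: 000 → 1  (bit 0 = 1)
bits b7..b0 = 11111011 = 251

251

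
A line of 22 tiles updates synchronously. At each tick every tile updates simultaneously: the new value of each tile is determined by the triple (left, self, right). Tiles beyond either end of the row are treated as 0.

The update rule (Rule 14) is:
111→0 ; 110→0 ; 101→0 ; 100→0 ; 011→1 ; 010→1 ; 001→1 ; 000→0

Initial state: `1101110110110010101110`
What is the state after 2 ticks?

tick 1: 1001000100100110101000
tick 2: 1011001101101100101000

1011001101101100101000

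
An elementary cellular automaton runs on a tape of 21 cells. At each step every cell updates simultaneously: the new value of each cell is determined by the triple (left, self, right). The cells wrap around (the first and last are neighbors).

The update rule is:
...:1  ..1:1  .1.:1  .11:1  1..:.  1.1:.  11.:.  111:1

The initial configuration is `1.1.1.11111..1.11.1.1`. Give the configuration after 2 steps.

.11.1.111..11..1.11.1

..1.1.1111..11.1..1.1
.11.1.111..11..1.11.1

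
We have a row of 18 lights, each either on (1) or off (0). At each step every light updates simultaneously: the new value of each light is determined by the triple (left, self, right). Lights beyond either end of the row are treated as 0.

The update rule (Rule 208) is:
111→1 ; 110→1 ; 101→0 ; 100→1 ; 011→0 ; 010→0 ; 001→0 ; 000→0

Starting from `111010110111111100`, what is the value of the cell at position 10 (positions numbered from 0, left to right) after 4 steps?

1

011000010011111110
001100001001111111
000110000100111111
000011000010011111
position 10 holds 1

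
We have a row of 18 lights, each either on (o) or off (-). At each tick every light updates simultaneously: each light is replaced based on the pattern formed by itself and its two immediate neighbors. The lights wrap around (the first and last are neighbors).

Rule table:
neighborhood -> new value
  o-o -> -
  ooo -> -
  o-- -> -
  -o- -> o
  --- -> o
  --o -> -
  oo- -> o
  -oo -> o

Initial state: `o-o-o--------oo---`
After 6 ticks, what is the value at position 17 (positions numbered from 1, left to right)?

tick 1: o-o-o-oooooo-oo-o-
tick 2: o-o-o-o----o-oo-o-
tick 3: o-o-o-o-oo-o-oo-o-
tick 4: o-o-o-o-oo-o-oo-o-  (fixed point — unchanged through tick 6)
position 17 holds o

o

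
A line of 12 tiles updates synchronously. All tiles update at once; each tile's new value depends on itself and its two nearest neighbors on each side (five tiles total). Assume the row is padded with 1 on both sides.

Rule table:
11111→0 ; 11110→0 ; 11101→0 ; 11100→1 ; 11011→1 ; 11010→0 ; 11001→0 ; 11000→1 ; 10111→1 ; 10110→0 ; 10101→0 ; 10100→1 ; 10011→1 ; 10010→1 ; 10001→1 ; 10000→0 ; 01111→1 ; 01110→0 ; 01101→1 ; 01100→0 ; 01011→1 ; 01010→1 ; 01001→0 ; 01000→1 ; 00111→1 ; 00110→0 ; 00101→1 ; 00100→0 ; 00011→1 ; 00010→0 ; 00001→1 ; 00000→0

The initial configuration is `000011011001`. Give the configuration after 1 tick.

101101100011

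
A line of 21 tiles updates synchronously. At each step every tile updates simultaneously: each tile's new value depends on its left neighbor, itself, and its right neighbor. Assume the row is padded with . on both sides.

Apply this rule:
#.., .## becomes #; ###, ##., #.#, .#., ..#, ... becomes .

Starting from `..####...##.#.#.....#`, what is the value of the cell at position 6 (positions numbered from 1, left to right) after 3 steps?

.

..#...#..#.....#.....
...#...#..#.....#....
....#...#..#.....#...
position 6 holds .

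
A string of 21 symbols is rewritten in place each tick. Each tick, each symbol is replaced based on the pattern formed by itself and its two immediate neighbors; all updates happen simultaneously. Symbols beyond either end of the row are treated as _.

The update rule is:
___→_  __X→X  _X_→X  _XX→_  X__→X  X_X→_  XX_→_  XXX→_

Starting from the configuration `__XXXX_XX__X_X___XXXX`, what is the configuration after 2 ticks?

XXX_____X_______XX___

_X_______XXX_XX_X____
XXX_____X_______XX___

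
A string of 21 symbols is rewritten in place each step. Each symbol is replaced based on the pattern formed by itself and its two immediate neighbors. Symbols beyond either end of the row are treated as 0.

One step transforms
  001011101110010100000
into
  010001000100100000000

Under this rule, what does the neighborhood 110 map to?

0

At position 6 the neighborhood is 110; the next row has 0 there.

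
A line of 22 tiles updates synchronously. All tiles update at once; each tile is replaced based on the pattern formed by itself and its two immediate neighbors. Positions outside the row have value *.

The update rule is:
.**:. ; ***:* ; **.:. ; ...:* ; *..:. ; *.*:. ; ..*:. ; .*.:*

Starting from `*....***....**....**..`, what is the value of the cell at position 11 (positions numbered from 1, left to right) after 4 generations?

..**..*..**....**.....
......*.....**....***.
.****.*.***....**..*..
..**..*..*..**.....*..
position 11 holds .

.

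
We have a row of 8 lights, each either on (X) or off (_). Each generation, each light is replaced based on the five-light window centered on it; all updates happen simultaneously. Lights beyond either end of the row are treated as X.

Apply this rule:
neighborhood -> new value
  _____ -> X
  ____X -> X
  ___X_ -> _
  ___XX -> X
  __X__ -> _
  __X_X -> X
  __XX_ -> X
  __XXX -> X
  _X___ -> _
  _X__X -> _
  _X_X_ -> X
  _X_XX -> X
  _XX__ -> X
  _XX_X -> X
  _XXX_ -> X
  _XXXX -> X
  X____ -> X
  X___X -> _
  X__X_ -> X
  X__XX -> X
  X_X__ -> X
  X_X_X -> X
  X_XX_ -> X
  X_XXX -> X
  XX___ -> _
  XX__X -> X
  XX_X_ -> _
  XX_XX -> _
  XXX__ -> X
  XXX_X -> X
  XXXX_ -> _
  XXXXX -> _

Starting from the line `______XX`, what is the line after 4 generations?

_XXXXXXX
_XX_____
_XX_XXXX
_XX_XX__

_XX_XX__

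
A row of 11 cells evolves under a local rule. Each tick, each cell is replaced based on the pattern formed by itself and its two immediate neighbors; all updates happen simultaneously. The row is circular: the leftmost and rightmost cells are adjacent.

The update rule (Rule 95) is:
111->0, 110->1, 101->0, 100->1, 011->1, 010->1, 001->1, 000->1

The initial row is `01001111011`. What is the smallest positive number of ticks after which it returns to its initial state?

tick 1: 01111001011
tick 2: 01001111011

2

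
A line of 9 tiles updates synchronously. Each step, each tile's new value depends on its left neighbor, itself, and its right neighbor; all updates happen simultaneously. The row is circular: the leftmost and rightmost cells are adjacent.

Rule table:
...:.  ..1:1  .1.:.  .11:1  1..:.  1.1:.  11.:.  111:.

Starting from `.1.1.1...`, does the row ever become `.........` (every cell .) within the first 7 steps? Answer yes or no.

no

1........
........1
.......1.
......1..
.....1...
....1....
...1.....
step 7 is ...1....., still not uniform .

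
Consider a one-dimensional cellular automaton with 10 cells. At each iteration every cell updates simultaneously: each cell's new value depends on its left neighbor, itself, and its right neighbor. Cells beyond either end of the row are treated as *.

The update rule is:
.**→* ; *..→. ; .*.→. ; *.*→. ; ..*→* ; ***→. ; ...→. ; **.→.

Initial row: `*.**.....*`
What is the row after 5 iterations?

....**..**

iteration 1: ..*.....**
iteration 2: .*.....**.
iteration 3: ......**..
iteration 4: .....**..*
iteration 5: ....**..**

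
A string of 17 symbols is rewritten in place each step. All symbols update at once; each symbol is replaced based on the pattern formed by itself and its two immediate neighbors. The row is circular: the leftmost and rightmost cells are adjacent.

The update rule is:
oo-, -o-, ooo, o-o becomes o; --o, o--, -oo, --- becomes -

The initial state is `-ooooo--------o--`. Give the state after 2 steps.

step 1: --oooo--------o--
step 2: ---ooo--------o--

---ooo--------o--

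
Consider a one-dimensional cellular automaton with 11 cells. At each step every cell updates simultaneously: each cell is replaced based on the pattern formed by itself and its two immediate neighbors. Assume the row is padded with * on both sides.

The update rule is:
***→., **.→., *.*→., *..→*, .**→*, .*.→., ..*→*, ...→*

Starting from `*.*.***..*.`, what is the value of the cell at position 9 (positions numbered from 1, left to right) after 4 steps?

*

step 1: ....*..**..
step 2: ****.***.**
step 3: .....*...*.
step 4: *****.***..
position 9 holds *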